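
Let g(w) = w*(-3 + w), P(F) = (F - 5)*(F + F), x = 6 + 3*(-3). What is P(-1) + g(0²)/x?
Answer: 12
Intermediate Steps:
x = -3 (x = 6 - 9 = -3)
P(F) = 2*F*(-5 + F) (P(F) = (-5 + F)*(2*F) = 2*F*(-5 + F))
P(-1) + g(0²)/x = 2*(-1)*(-5 - 1) + (0²*(-3 + 0²))/(-3) = 2*(-1)*(-6) + (0*(-3 + 0))*(-⅓) = 12 + (0*(-3))*(-⅓) = 12 + 0*(-⅓) = 12 + 0 = 12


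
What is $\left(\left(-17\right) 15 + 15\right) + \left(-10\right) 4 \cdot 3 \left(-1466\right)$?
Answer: $175680$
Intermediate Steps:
$\left(\left(-17\right) 15 + 15\right) + \left(-10\right) 4 \cdot 3 \left(-1466\right) = \left(-255 + 15\right) + \left(-40\right) 3 \left(-1466\right) = -240 - -175920 = -240 + 175920 = 175680$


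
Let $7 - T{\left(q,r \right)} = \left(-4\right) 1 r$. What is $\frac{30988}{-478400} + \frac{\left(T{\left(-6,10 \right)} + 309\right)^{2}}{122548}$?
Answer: $\frac{3552061561}{3664185200} \approx 0.9694$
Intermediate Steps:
$T{\left(q,r \right)} = 7 + 4 r$ ($T{\left(q,r \right)} = 7 - \left(-4\right) 1 r = 7 - - 4 r = 7 + 4 r$)
$\frac{30988}{-478400} + \frac{\left(T{\left(-6,10 \right)} + 309\right)^{2}}{122548} = \frac{30988}{-478400} + \frac{\left(\left(7 + 4 \cdot 10\right) + 309\right)^{2}}{122548} = 30988 \left(- \frac{1}{478400}\right) + \left(\left(7 + 40\right) + 309\right)^{2} \cdot \frac{1}{122548} = - \frac{7747}{119600} + \left(47 + 309\right)^{2} \cdot \frac{1}{122548} = - \frac{7747}{119600} + 356^{2} \cdot \frac{1}{122548} = - \frac{7747}{119600} + 126736 \cdot \frac{1}{122548} = - \frac{7747}{119600} + \frac{31684}{30637} = \frac{3552061561}{3664185200}$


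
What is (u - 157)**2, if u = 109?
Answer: 2304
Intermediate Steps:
(u - 157)**2 = (109 - 157)**2 = (-48)**2 = 2304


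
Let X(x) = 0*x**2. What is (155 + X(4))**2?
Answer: 24025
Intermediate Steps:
X(x) = 0
(155 + X(4))**2 = (155 + 0)**2 = 155**2 = 24025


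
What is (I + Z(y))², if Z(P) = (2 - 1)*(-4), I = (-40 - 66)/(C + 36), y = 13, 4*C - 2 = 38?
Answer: 21025/529 ≈ 39.745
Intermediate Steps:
C = 10 (C = ½ + (¼)*38 = ½ + 19/2 = 10)
I = -53/23 (I = (-40 - 66)/(10 + 36) = -106/46 = -106*1/46 = -53/23 ≈ -2.3043)
Z(P) = -4 (Z(P) = 1*(-4) = -4)
(I + Z(y))² = (-53/23 - 4)² = (-145/23)² = 21025/529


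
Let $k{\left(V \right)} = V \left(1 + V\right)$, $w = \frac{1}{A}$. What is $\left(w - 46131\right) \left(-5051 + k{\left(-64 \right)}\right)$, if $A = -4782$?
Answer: $\frac{224789813417}{4782} \approx 4.7007 \cdot 10^{7}$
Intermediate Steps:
$w = - \frac{1}{4782}$ ($w = \frac{1}{-4782} = - \frac{1}{4782} \approx -0.00020912$)
$\left(w - 46131\right) \left(-5051 + k{\left(-64 \right)}\right) = \left(- \frac{1}{4782} - 46131\right) \left(-5051 - 64 \left(1 - 64\right)\right) = - \frac{220598443 \left(-5051 - -4032\right)}{4782} = - \frac{220598443 \left(-5051 + 4032\right)}{4782} = \left(- \frac{220598443}{4782}\right) \left(-1019\right) = \frac{224789813417}{4782}$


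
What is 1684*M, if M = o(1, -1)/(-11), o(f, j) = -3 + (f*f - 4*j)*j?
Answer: 13472/11 ≈ 1224.7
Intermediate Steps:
o(f, j) = -3 + j*(f² - 4*j) (o(f, j) = -3 + (f² - 4*j)*j = -3 + j*(f² - 4*j))
M = 8/11 (M = (-3 - 4*(-1)² - 1*1²)/(-11) = (-3 - 4*1 - 1*1)*(-1/11) = (-3 - 4 - 1)*(-1/11) = -8*(-1/11) = 8/11 ≈ 0.72727)
1684*M = 1684*(8/11) = 13472/11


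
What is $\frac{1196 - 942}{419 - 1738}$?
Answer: $- \frac{254}{1319} \approx -0.19257$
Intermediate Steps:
$\frac{1196 - 942}{419 - 1738} = \frac{254}{-1319} = 254 \left(- \frac{1}{1319}\right) = - \frac{254}{1319}$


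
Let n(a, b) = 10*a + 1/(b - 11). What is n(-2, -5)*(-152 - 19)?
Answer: 54891/16 ≈ 3430.7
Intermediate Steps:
n(a, b) = 1/(-11 + b) + 10*a (n(a, b) = 10*a + 1/(-11 + b) = 1/(-11 + b) + 10*a)
n(-2, -5)*(-152 - 19) = ((1 - 110*(-2) + 10*(-2)*(-5))/(-11 - 5))*(-152 - 19) = ((1 + 220 + 100)/(-16))*(-171) = -1/16*321*(-171) = -321/16*(-171) = 54891/16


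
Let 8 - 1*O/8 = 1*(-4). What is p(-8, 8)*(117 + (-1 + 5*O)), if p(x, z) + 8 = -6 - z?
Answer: -13112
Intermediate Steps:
O = 96 (O = 64 - 8*(-4) = 64 + 32 = 96)
p(x, z) = -14 - z (p(x, z) = -8 + (-6 - z) = -14 - z)
p(-8, 8)*(117 + (-1 + 5*O)) = (-14 - 1*8)*(117 + (-1 + 5*96)) = (-14 - 8)*(117 + (-1 + 480)) = -22*(117 + 479) = -22*596 = -13112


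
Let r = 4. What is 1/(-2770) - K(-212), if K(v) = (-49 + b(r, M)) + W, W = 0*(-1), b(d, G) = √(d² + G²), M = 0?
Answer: 124649/2770 ≈ 45.000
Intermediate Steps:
b(d, G) = √(G² + d²)
W = 0
K(v) = -45 (K(v) = (-49 + √(0² + 4²)) + 0 = (-49 + √(0 + 16)) + 0 = (-49 + √16) + 0 = (-49 + 4) + 0 = -45 + 0 = -45)
1/(-2770) - K(-212) = 1/(-2770) - 1*(-45) = -1/2770 + 45 = 124649/2770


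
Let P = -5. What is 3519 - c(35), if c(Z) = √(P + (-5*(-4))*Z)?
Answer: 3519 - √695 ≈ 3492.6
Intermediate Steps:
c(Z) = √(-5 + 20*Z) (c(Z) = √(-5 + (-5*(-4))*Z) = √(-5 + 20*Z))
3519 - c(35) = 3519 - √(-5 + 20*35) = 3519 - √(-5 + 700) = 3519 - √695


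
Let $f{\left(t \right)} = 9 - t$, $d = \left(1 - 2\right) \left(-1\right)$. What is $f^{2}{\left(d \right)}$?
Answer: $64$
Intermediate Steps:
$d = 1$ ($d = \left(-1\right) \left(-1\right) = 1$)
$f^{2}{\left(d \right)} = \left(9 - 1\right)^{2} = 8^{2} = 64$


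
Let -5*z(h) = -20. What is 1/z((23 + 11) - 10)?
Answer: 1/4 ≈ 0.25000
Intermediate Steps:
z(h) = 4 (z(h) = -1/5*(-20) = 4)
1/z((23 + 11) - 10) = 1/4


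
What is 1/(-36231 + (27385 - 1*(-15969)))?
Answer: 1/7123 ≈ 0.00014039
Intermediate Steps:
1/(-36231 + (27385 - 1*(-15969))) = 1/(-36231 + (27385 + 15969)) = 1/(-36231 + 43354) = 1/7123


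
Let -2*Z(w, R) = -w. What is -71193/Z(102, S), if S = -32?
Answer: -23731/17 ≈ -1395.9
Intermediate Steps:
Z(w, R) = w/2 (Z(w, R) = -(-1)*w/2 = w/2)
-71193/Z(102, S) = -71193/((½)*102) = -71193/51 = -71193*1/51 = -23731/17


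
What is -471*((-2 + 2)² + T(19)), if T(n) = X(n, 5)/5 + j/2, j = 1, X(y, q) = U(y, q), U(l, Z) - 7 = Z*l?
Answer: -98439/10 ≈ -9843.9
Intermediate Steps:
U(l, Z) = 7 + Z*l
X(y, q) = 7 + q*y
T(n) = 19/10 + n (T(n) = (7 + 5*n)/5 + 1/2 = (7 + 5*n)*(⅕) + 1*(½) = (7/5 + n) + ½ = 19/10 + n)
-471*((-2 + 2)² + T(19)) = -471*((-2 + 2)² + (19/10 + 19)) = -471*(0² + 209/10) = -471*(0 + 209/10) = -471*209/10 = -98439/10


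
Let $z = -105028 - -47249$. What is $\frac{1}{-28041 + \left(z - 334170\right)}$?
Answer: $- \frac{1}{419990} \approx -2.381 \cdot 10^{-6}$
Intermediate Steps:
$z = -57779$ ($z = -105028 + 47249 = -57779$)
$\frac{1}{-28041 + \left(z - 334170\right)} = \frac{1}{-28041 - 391949} = \frac{1}{-419990} = - \frac{1}{419990}$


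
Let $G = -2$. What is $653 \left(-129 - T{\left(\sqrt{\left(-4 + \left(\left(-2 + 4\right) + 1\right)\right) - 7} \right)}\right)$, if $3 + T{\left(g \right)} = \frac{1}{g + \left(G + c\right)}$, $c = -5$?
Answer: $- \frac{4685275}{57} + \frac{1306 i \sqrt{2}}{57} \approx -82198.0 + 32.403 i$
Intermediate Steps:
$T{\left(g \right)} = -3 + \frac{1}{-7 + g}$ ($T{\left(g \right)} = -3 + \frac{1}{g - 7} = -3 + \frac{1}{-7 + g}$)
$653 \left(-129 - T{\left(\sqrt{\left(-4 + \left(\left(-2 + 4\right) + 1\right)\right) - 7} \right)}\right) = 653 \left(-129 - \frac{22 - 3 \sqrt{\left(-4 + \left(\left(-2 + 4\right) + 1\right)\right) - 7}}{-7 + \sqrt{\left(-4 + \left(\left(-2 + 4\right) + 1\right)\right) - 7}}\right) = 653 \left(-129 - \frac{22 - 3 \sqrt{\left(-4 + \left(2 + 1\right)\right) - 7}}{-7 + \sqrt{\left(-4 + \left(2 + 1\right)\right) - 7}}\right) = 653 \left(-129 - \frac{22 - 3 \sqrt{\left(-4 + 3\right) - 7}}{-7 + \sqrt{\left(-4 + 3\right) - 7}}\right) = 653 \left(-129 - \frac{22 - 3 \sqrt{-1 - 7}}{-7 + \sqrt{-1 - 7}}\right) = 653 \left(-129 - \frac{22 - 3 \sqrt{-8}}{-7 + \sqrt{-8}}\right) = 653 \left(-129 - \frac{22 - 3 \cdot 2 i \sqrt{2}}{-7 + 2 i \sqrt{2}}\right) = 653 \left(-129 - \frac{22 - 6 i \sqrt{2}}{-7 + 2 i \sqrt{2}}\right) = -84237 - \frac{653 \left(22 - 6 i \sqrt{2}\right)}{-7 + 2 i \sqrt{2}}$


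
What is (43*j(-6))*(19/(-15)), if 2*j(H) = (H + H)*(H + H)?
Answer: -19608/5 ≈ -3921.6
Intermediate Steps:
j(H) = 2*H² (j(H) = ((H + H)*(H + H))/2 = ((2*H)*(2*H))/2 = (4*H²)/2 = 2*H²)
(43*j(-6))*(19/(-15)) = (43*(2*(-6)²))*(19/(-15)) = (43*(2*36))*(19*(-1/15)) = (43*72)*(-19/15) = 3096*(-19/15) = -19608/5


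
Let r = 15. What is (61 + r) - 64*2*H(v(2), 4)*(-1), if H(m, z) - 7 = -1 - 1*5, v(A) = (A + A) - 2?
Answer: 204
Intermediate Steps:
v(A) = -2 + 2*A (v(A) = 2*A - 2 = -2 + 2*A)
H(m, z) = 1 (H(m, z) = 7 + (-1 - 1*5) = 7 + (-1 - 5) = 7 - 6 = 1)
(61 + r) - 64*2*H(v(2), 4)*(-1) = (61 + 15) - 64*2*1*(-1) = 76 - 128*(-1) = 76 - 64*(-2) = 76 + 128 = 204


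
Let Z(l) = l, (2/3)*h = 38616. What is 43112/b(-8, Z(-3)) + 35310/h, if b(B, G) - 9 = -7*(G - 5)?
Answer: 416585773/627510 ≈ 663.87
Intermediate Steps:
h = 57924 (h = (3/2)*38616 = 57924)
b(B, G) = 44 - 7*G (b(B, G) = 9 - 7*(G - 5) = 9 - 7*(-5 + G) = 9 + (35 - 7*G) = 44 - 7*G)
43112/b(-8, Z(-3)) + 35310/h = 43112/(44 - 7*(-3)) + 35310/57924 = 43112/(44 + 21) + 35310*(1/57924) = 43112/65 + 5885/9654 = 416585773/627510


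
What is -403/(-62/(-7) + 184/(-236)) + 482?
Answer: 1441513/3336 ≈ 432.11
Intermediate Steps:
-403/(-62/(-7) + 184/(-236)) + 482 = -403/(-62*(-⅐) + 184*(-1/236)) + 482 = -403/(62/7 - 46/59) + 482 = -403/3336/413 + 482 = -403*413/3336 + 482 = -166439/3336 + 482 = 1441513/3336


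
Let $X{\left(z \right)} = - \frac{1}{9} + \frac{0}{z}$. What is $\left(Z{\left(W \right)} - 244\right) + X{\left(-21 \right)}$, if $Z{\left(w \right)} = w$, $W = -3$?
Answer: $- \frac{2224}{9} \approx -247.11$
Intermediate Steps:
$X{\left(z \right)} = - \frac{1}{9}$ ($X{\left(z \right)} = \left(-1\right) \frac{1}{9} + 0 = - \frac{1}{9} + 0 = - \frac{1}{9}$)
$\left(Z{\left(W \right)} - 244\right) + X{\left(-21 \right)} = \left(-3 - 244\right) - \frac{1}{9} = -247 - \frac{1}{9} = - \frac{2224}{9}$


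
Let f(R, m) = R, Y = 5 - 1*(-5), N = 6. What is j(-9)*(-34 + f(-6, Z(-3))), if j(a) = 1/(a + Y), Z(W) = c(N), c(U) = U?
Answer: -40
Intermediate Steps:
Y = 10 (Y = 5 + 5 = 10)
Z(W) = 6
j(a) = 1/(10 + a) (j(a) = 1/(a + 10) = 1/(10 + a))
j(-9)*(-34 + f(-6, Z(-3))) = (-34 - 6)/(10 - 9) = -40/1 = 1*(-40) = -40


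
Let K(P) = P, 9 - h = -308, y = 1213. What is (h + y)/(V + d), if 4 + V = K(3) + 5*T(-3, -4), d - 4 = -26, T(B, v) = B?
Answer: -765/19 ≈ -40.263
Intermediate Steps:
h = 317 (h = 9 - 1*(-308) = 9 + 308 = 317)
d = -22 (d = 4 - 26 = -22)
V = -16 (V = -4 + (3 + 5*(-3)) = -4 + (3 - 15) = -4 - 12 = -16)
(h + y)/(V + d) = (317 + 1213)/(-16 - 22) = 1530/(-38) = 1530*(-1/38) = -765/19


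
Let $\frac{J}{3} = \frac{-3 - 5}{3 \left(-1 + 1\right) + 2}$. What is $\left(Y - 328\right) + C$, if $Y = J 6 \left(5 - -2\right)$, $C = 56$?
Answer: $-776$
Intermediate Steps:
$J = -12$ ($J = 3 \frac{-3 - 5}{3 \left(-1 + 1\right) + 2} = 3 \left(- \frac{8}{3 \cdot 0 + 2}\right) = 3 \left(- \frac{8}{0 + 2}\right) = 3 \left(- \frac{8}{2}\right) = 3 \left(\left(-8\right) \frac{1}{2}\right) = 3 \left(-4\right) = -12$)
$Y = -504$ ($Y = \left(-12\right) 6 \left(5 - -2\right) = - 72 \left(5 + 2\right) = \left(-72\right) 7 = -504$)
$\left(Y - 328\right) + C = \left(-504 - 328\right) + 56 = -832 + 56 = -776$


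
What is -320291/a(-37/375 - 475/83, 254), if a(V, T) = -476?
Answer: 320291/476 ≈ 672.88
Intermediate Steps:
-320291/a(-37/375 - 475/83, 254) = -320291/(-476) = -320291*(-1/476) = 320291/476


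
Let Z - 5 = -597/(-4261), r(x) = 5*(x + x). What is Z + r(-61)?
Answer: -2577308/4261 ≈ -604.86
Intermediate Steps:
r(x) = 10*x (r(x) = 5*(2*x) = 10*x)
Z = 21902/4261 (Z = 5 - 597/(-4261) = 5 - 597*(-1/4261) = 5 + 597/4261 = 21902/4261 ≈ 5.1401)
Z + r(-61) = 21902/4261 + 10*(-61) = 21902/4261 - 610 = -2577308/4261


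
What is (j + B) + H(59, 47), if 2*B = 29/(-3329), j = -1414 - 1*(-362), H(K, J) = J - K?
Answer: -7084141/6658 ≈ -1064.0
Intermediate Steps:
j = -1052 (j = -1414 + 362 = -1052)
B = -29/6658 (B = (29/(-3329))/2 = (29*(-1/3329))/2 = (½)*(-29/3329) = -29/6658 ≈ -0.0043557)
(j + B) + H(59, 47) = (-1052 - 29/6658) + (47 - 1*59) = -7004245/6658 + (47 - 59) = -7004245/6658 - 12 = -7084141/6658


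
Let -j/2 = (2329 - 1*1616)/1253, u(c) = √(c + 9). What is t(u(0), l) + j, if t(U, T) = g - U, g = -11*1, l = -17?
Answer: -18968/1253 ≈ -15.138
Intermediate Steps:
u(c) = √(9 + c)
j = -1426/1253 (j = -2*(2329 - 1*1616)/1253 = -2*(2329 - 1616)/1253 = -1426/1253 ≈ -1.1381)
g = -11
t(U, T) = -11 - U
t(u(0), l) + j = (-11 - √(9 + 0)) - 1426/1253 = (-11 - √9) - 1426/1253 = (-11 - 1*3) - 1426/1253 = (-11 - 3) - 1426/1253 = -14 - 1426/1253 = -18968/1253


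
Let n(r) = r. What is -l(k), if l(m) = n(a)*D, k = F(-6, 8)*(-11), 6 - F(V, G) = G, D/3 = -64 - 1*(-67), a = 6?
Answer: -54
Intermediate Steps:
D = 9 (D = 3*(-64 - 1*(-67)) = 3*(-64 + 67) = 3*3 = 9)
F(V, G) = 6 - G
k = 22 (k = (6 - 1*8)*(-11) = (6 - 8)*(-11) = -2*(-11) = 22)
l(m) = 54 (l(m) = 6*9 = 54)
-l(k) = -1*54 = -54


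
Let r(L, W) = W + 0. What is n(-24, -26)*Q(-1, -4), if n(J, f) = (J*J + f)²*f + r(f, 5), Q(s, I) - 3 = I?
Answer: 7864995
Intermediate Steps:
Q(s, I) = 3 + I
r(L, W) = W
n(J, f) = 5 + f*(f + J²)² (n(J, f) = (J*J + f)²*f + 5 = (J² + f)²*f + 5 = (f + J²)²*f + 5 = f*(f + J²)² + 5 = 5 + f*(f + J²)²)
n(-24, -26)*Q(-1, -4) = (5 - 26*(-26 + (-24)²)²)*(3 - 4) = (5 - 26*(-26 + 576)²)*(-1) = (5 - 26*550²)*(-1) = (5 - 26*302500)*(-1) = (5 - 7865000)*(-1) = -7864995*(-1) = 7864995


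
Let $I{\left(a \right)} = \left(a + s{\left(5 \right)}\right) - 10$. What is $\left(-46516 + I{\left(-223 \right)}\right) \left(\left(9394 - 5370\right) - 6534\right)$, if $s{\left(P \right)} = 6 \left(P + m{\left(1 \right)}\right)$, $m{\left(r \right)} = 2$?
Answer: $117234570$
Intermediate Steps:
$s{\left(P \right)} = 12 + 6 P$ ($s{\left(P \right)} = 6 \left(P + 2\right) = 6 \left(2 + P\right) = 12 + 6 P$)
$I{\left(a \right)} = 32 + a$ ($I{\left(a \right)} = \left(a + \left(12 + 6 \cdot 5\right)\right) - 10 = \left(a + \left(12 + 30\right)\right) - 10 = \left(a + 42\right) - 10 = \left(42 + a\right) - 10 = 32 + a$)
$\left(-46516 + I{\left(-223 \right)}\right) \left(\left(9394 - 5370\right) - 6534\right) = \left(-46516 + \left(32 - 223\right)\right) \left(\left(9394 - 5370\right) - 6534\right) = \left(-46516 - 191\right) \left(4024 - 6534\right) = \left(-46707\right) \left(-2510\right) = 117234570$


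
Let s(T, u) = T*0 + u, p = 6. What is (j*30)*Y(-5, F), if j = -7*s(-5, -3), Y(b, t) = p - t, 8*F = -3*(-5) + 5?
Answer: 2205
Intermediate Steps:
F = 5/2 (F = (-3*(-5) + 5)/8 = (15 + 5)/8 = (⅛)*20 = 5/2 ≈ 2.5000)
Y(b, t) = 6 - t
s(T, u) = u (s(T, u) = 0 + u = u)
j = 21 (j = -7*(-3) = 21)
(j*30)*Y(-5, F) = (21*30)*(6 - 1*5/2) = 630*(6 - 5/2) = 630*(7/2) = 2205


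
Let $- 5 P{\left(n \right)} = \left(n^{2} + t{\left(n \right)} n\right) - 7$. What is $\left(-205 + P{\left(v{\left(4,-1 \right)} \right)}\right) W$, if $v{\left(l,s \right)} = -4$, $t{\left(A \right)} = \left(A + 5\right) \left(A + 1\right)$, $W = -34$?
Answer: $\frac{35564}{5} \approx 7112.8$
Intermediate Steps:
$t{\left(A \right)} = \left(1 + A\right) \left(5 + A\right)$ ($t{\left(A \right)} = \left(5 + A\right) \left(1 + A\right) = \left(1 + A\right) \left(5 + A\right)$)
$P{\left(n \right)} = \frac{7}{5} - \frac{n^{2}}{5} - \frac{n \left(5 + n^{2} + 6 n\right)}{5}$ ($P{\left(n \right)} = - \frac{\left(n^{2} + \left(5 + n^{2} + 6 n\right) n\right) - 7}{5} = - \frac{\left(n^{2} + n \left(5 + n^{2} + 6 n\right)\right) - 7}{5} = - \frac{-7 + n^{2} + n \left(5 + n^{2} + 6 n\right)}{5} = \frac{7}{5} - \frac{n^{2}}{5} - \frac{n \left(5 + n^{2} + 6 n\right)}{5}$)
$\left(-205 + P{\left(v{\left(4,-1 \right)} \right)}\right) W = \left(-205 - \left(- \frac{27}{5} - \frac{64}{5} + \frac{112}{5}\right)\right) \left(-34\right) = \left(-205 + \left(\frac{7}{5} + 4 - \frac{112}{5} - - \frac{64}{5}\right)\right) \left(-34\right) = \left(-205 + \left(\frac{7}{5} + 4 - \frac{112}{5} + \frac{64}{5}\right)\right) \left(-34\right) = \left(-205 - \frac{21}{5}\right) \left(-34\right) = \left(- \frac{1046}{5}\right) \left(-34\right) = \frac{35564}{5}$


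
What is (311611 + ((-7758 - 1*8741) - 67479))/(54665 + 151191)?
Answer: 32519/29408 ≈ 1.1058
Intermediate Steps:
(311611 + ((-7758 - 1*8741) - 67479))/(54665 + 151191) = (311611 + ((-7758 - 8741) - 67479))/205856 = (311611 + (-16499 - 67479))*(1/205856) = (311611 - 83978)*(1/205856) = 227633*(1/205856) = 32519/29408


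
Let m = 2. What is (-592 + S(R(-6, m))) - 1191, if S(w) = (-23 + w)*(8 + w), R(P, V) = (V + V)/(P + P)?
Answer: -17657/9 ≈ -1961.9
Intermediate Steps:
R(P, V) = V/P (R(P, V) = (2*V)/((2*P)) = (2*V)*(1/(2*P)) = V/P)
(-592 + S(R(-6, m))) - 1191 = (-592 + (-184 + (2/(-6))² - 30/(-6))) - 1191 = (-592 + (-184 + (2*(-⅙))² - 30*(-1)/6)) - 1191 = (-592 + (-184 + (-⅓)² - 15*(-⅓))) - 1191 = (-592 + (-184 + ⅑ + 5)) - 1191 = (-592 - 1610/9) - 1191 = -6938/9 - 1191 = -17657/9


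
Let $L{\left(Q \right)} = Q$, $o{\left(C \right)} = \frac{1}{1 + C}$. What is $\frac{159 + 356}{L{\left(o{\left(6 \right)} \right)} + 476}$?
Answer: $\frac{3605}{3333} \approx 1.0816$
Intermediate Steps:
$\frac{159 + 356}{L{\left(o{\left(6 \right)} \right)} + 476} = \frac{159 + 356}{\frac{1}{1 + 6} + 476} = \frac{515}{\frac{1}{7} + 476} = \frac{515}{\frac{3333}{7}} = 515 \cdot \frac{7}{3333} = \frac{3605}{3333}$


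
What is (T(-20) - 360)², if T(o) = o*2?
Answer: 160000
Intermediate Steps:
T(o) = 2*o
(T(-20) - 360)² = (2*(-20) - 360)² = (-40 - 360)² = (-400)² = 160000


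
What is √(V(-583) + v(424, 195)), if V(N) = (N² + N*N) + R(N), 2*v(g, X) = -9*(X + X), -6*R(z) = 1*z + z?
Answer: 2*√1525989/3 ≈ 823.54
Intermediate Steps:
R(z) = -z/3 (R(z) = -(1*z + z)/6 = -(z + z)/6 = -z/3)
v(g, X) = -9*X (v(g, X) = (-9*(X + X))/2 = (-18*X)/2 = -9*X)
V(N) = 2*N² - N/3 (V(N) = (N² + N*N) - N/3 = (N² + N²) - N/3 = 2*N² - N/3)
√(V(-583) + v(424, 195)) = √((⅓)*(-583)*(-1 + 6*(-583)) - 9*195) = √((⅓)*(-583)*(-1 - 3498) - 1755) = √((⅓)*(-583)*(-3499) - 1755) = √(2039917/3 - 1755) = √(2034652/3) = 2*√1525989/3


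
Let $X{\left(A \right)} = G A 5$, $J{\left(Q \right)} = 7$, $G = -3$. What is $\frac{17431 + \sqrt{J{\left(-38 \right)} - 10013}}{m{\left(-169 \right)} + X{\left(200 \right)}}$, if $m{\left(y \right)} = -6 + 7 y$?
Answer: $- \frac{17431}{4189} - \frac{i \sqrt{10006}}{4189} \approx -4.1611 - 0.023879 i$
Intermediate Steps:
$X{\left(A \right)} = - 15 A$ ($X{\left(A \right)} = - 3 A 5 = - 15 A$)
$\frac{17431 + \sqrt{J{\left(-38 \right)} - 10013}}{m{\left(-169 \right)} + X{\left(200 \right)}} = \frac{17431 + \sqrt{7 - 10013}}{\left(-6 + 7 \left(-169\right)\right) - 3000} = \frac{17431 + \sqrt{-10006}}{\left(-6 - 1183\right) - 3000} = \frac{17431 + i \sqrt{10006}}{-1189 - 3000} = \frac{17431 + i \sqrt{10006}}{-4189} = \left(17431 + i \sqrt{10006}\right) \left(- \frac{1}{4189}\right) = - \frac{17431}{4189} - \frac{i \sqrt{10006}}{4189}$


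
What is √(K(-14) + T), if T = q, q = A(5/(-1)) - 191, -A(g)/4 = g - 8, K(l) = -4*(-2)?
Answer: I*√131 ≈ 11.446*I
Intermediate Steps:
K(l) = 8
A(g) = 32 - 4*g (A(g) = -4*(g - 8) = -4*(-8 + g) = 32 - 4*g)
q = -139 (q = (32 - 20/(-1)) - 191 = (32 - 20*(-1)) - 191 = (32 - 4*(-5)) - 191 = (32 + 20) - 191 = 52 - 191 = -139)
T = -139
√(K(-14) + T) = √(8 - 139) = √(-131) = I*√131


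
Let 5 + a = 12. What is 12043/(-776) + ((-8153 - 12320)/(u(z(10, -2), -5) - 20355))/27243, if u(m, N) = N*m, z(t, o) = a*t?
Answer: -6793034744497/437715460440 ≈ -15.519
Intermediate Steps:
a = 7 (a = -5 + 12 = 7)
z(t, o) = 7*t
12043/(-776) + ((-8153 - 12320)/(u(z(10, -2), -5) - 20355))/27243 = 12043/(-776) + ((-8153 - 12320)/(-35*10 - 20355))/27243 = 12043*(-1/776) - 20473/(-5*70 - 20355)*(1/27243) = -12043/776 - 20473/(-350 - 20355)*(1/27243) = -12043/776 - 20473/(-20705)*(1/27243) = -12043/776 - 20473*(-1/20705)*(1/27243) = -12043/776 + (20473/20705)*(1/27243) = -12043/776 + 20473/564066315 = -6793034744497/437715460440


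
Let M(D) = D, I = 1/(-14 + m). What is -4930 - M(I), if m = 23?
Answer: -44371/9 ≈ -4930.1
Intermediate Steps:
I = ⅑ (I = 1/(-14 + 23) = 1/9 = ⅑ ≈ 0.11111)
-4930 - M(I) = -4930 - 1*⅑ = -4930 - ⅑ = -44371/9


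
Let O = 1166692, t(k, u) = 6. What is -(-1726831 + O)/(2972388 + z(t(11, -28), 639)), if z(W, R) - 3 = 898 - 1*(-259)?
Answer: 560139/2973548 ≈ 0.18837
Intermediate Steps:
z(W, R) = 1160 (z(W, R) = 3 + (898 - 1*(-259)) = 3 + (898 + 259) = 3 + 1157 = 1160)
-(-1726831 + O)/(2972388 + z(t(11, -28), 639)) = -(-1726831 + 1166692)/(2972388 + 1160) = -(-560139)/2973548 = -1*(-560139/2973548) = 560139/2973548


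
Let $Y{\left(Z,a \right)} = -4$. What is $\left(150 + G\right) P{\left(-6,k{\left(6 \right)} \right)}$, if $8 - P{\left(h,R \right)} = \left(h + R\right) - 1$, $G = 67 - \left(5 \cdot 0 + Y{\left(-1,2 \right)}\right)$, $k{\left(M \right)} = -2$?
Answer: $3757$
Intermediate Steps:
$G = 71$ ($G = 67 - \left(5 \cdot 0 - 4\right) = 67 - \left(0 - 4\right) = 67 - -4 = 67 + 4 = 71$)
$P{\left(h,R \right)} = 9 - R - h$ ($P{\left(h,R \right)} = 8 - \left(\left(h + R\right) - 1\right) = 8 - \left(\left(R + h\right) - 1\right) = 8 - \left(-1 + R + h\right) = 9 - R - h$)
$\left(150 + G\right) P{\left(-6,k{\left(6 \right)} \right)} = \left(150 + 71\right) \left(9 - -2 - -6\right) = 221 \left(9 + 2 + 6\right) = 221 \cdot 17 = 3757$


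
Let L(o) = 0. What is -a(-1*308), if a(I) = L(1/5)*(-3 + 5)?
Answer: 0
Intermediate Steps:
a(I) = 0 (a(I) = 0*(-3 + 5) = 0*2 = 0)
-a(-1*308) = -1*0 = 0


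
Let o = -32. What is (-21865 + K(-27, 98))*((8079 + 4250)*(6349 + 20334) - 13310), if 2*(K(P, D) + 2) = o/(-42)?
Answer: -50352914847001/7 ≈ -7.1933e+12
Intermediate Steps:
K(P, D) = -34/21 (K(P, D) = -2 + (-32/(-42))/2 = -2 + (-32*(-1/42))/2 = -2 + (1/2)*(16/21) = -2 + 8/21 = -34/21)
(-21865 + K(-27, 98))*((8079 + 4250)*(6349 + 20334) - 13310) = (-21865 - 34/21)*((8079 + 4250)*(6349 + 20334) - 13310) = -459199*(12329*26683 - 13310)/21 = -459199*(328974707 - 13310)/21 = -459199/21*328961397 = -50352914847001/7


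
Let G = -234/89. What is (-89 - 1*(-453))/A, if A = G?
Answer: -1246/9 ≈ -138.44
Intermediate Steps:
G = -234/89 (G = -234*1/89 = -234/89 ≈ -2.6292)
A = -234/89 ≈ -2.6292
(-89 - 1*(-453))/A = (-89 - 1*(-453))/(-234/89) = (-89 + 453)*(-89/234) = 364*(-89/234) = -1246/9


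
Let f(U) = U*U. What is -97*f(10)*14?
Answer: -135800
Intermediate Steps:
f(U) = U²
-97*f(10)*14 = -97*10²*14 = -97*100*14 = -9700*14 = -135800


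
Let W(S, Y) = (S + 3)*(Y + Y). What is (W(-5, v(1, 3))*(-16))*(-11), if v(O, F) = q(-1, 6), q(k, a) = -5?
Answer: 3520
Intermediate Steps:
v(O, F) = -5
W(S, Y) = 2*Y*(3 + S) (W(S, Y) = (3 + S)*(2*Y) = 2*Y*(3 + S))
(W(-5, v(1, 3))*(-16))*(-11) = ((2*(-5)*(3 - 5))*(-16))*(-11) = ((2*(-5)*(-2))*(-16))*(-11) = (20*(-16))*(-11) = -320*(-11) = 3520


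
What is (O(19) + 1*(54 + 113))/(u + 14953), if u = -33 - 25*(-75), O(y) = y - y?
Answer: 167/16795 ≈ 0.0099434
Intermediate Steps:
O(y) = 0
u = 1842 (u = -33 + 1875 = 1842)
(O(19) + 1*(54 + 113))/(u + 14953) = (0 + 1*(54 + 113))/(1842 + 14953) = (0 + 1*167)/16795 = (0 + 167)*(1/16795) = 167*(1/16795) = 167/16795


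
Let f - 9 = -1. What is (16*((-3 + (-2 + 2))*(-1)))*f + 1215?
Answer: 1599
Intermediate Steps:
f = 8 (f = 9 - 1 = 8)
(16*((-3 + (-2 + 2))*(-1)))*f + 1215 = (16*((-3 + (-2 + 2))*(-1)))*8 + 1215 = (16*((-3 + 0)*(-1)))*8 + 1215 = (16*(-3*(-1)))*8 + 1215 = (16*3)*8 + 1215 = 48*8 + 1215 = 384 + 1215 = 1599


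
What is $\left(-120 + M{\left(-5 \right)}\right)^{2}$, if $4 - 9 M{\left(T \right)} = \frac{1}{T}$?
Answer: $\frac{3214849}{225} \approx 14288.0$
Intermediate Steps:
$M{\left(T \right)} = \frac{4}{9} - \frac{1}{9 T}$
$\left(-120 + M{\left(-5 \right)}\right)^{2} = \left(-120 + \frac{-1 + 4 \left(-5\right)}{9 \left(-5\right)}\right)^{2} = \left(-120 + \frac{1}{9} \left(- \frac{1}{5}\right) \left(-1 - 20\right)\right)^{2} = \left(-120 + \frac{1}{9} \left(- \frac{1}{5}\right) \left(-21\right)\right)^{2} = \left(-120 + \frac{7}{15}\right)^{2} = \left(- \frac{1793}{15}\right)^{2} = \frac{3214849}{225}$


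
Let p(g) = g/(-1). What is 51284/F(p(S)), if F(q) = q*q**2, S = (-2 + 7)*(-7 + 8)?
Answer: -51284/125 ≈ -410.27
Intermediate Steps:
S = 5 (S = 5*1 = 5)
p(g) = -g (p(g) = g*(-1) = -g)
F(q) = q**3
51284/F(p(S)) = 51284/((-1*5)**3) = 51284/((-5)**3) = 51284/(-125) = 51284*(-1/125) = -51284/125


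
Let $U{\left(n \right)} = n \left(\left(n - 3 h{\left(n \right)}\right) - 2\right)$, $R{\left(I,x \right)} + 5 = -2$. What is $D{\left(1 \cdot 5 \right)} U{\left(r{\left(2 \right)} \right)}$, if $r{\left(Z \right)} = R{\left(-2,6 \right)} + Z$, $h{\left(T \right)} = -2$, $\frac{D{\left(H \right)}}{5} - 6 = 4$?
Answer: $250$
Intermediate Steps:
$D{\left(H \right)} = 50$ ($D{\left(H \right)} = 30 + 5 \cdot 4 = 30 + 20 = 50$)
$R{\left(I,x \right)} = -7$ ($R{\left(I,x \right)} = -5 - 2 = -7$)
$r{\left(Z \right)} = -7 + Z$
$U{\left(n \right)} = n \left(4 + n\right)$ ($U{\left(n \right)} = n \left(\left(n - -6\right) - 2\right) = n \left(\left(n + 6\right) - 2\right) = n \left(\left(6 + n\right) - 2\right) = n \left(4 + n\right)$)
$D{\left(1 \cdot 5 \right)} U{\left(r{\left(2 \right)} \right)} = 50 \left(-7 + 2\right) \left(4 + \left(-7 + 2\right)\right) = 50 \left(- 5 \left(4 - 5\right)\right) = 50 \left(\left(-5\right) \left(-1\right)\right) = 50 \cdot 5 = 250$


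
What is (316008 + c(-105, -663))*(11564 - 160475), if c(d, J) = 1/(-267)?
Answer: -4188078938995/89 ≈ -4.7057e+10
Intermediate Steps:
c(d, J) = -1/267
(316008 + c(-105, -663))*(11564 - 160475) = (316008 - 1/267)*(11564 - 160475) = (84374135/267)*(-148911) = -4188078938995/89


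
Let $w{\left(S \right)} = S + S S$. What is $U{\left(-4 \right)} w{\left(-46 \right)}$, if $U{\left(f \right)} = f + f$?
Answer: $-16560$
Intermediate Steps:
$U{\left(f \right)} = 2 f$
$w{\left(S \right)} = S + S^{2}$
$U{\left(-4 \right)} w{\left(-46 \right)} = 2 \left(-4\right) \left(- 46 \left(1 - 46\right)\right) = - 8 \left(\left(-46\right) \left(-45\right)\right) = \left(-8\right) 2070 = -16560$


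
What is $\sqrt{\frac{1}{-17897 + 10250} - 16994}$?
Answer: $\frac{i \sqrt{993751500993}}{7647} \approx 130.36 i$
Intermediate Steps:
$\sqrt{\frac{1}{-17897 + 10250} - 16994} = \sqrt{\frac{1}{-7647} - 16994} = \sqrt{- \frac{1}{7647} - 16994} = \sqrt{- \frac{129953119}{7647}} = \frac{i \sqrt{993751500993}}{7647}$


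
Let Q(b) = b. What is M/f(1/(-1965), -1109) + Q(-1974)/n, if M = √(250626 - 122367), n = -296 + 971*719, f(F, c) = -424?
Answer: -1974/697853 - 3*√14251/424 ≈ -0.84748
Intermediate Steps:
n = 697853 (n = -296 + 698149 = 697853)
M = 3*√14251 (M = √128259 = 3*√14251 ≈ 358.13)
M/f(1/(-1965), -1109) + Q(-1974)/n = (3*√14251)/(-424) - 1974/697853 = (3*√14251)*(-1/424) - 1974*1/697853 = -3*√14251/424 - 1974/697853 = -1974/697853 - 3*√14251/424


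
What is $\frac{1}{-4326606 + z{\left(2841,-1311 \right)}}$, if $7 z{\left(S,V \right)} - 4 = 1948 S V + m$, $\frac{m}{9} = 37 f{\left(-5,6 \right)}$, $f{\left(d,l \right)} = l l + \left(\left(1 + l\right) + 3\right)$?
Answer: $- \frac{7}{7285696268} \approx -9.6079 \cdot 10^{-10}$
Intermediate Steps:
$f{\left(d,l \right)} = 4 + l + l^{2}$ ($f{\left(d,l \right)} = l^{2} + \left(4 + l\right) = 4 + l + l^{2}$)
$m = 15318$ ($m = 9 \cdot 37 \left(4 + 6 + 6^{2}\right) = 9 \cdot 37 \left(4 + 6 + 36\right) = 9 \cdot 37 \cdot 46 = 9 \cdot 1702 = 15318$)
$z{\left(S,V \right)} = \frac{15322}{7} + \frac{1948 S V}{7}$ ($z{\left(S,V \right)} = \frac{4}{7} + \frac{1948 S V + 15318}{7} = \frac{4}{7} + \frac{15318 + 1948 S V}{7} = \frac{4}{7} + \left(\frac{15318}{7} + \frac{1948 S V}{7}\right) = \frac{15322}{7} + \frac{1948 S V}{7}$)
$\frac{1}{-4326606 + z{\left(2841,-1311 \right)}} = \frac{1}{-4326606 + \left(\frac{15322}{7} + \frac{1948}{7} \cdot 2841 \left(-1311\right)\right)} = \frac{1}{-4326606 + \left(\frac{15322}{7} - \frac{7255425348}{7}\right)} = \frac{1}{-4326606 - \frac{7255410026}{7}} = \frac{1}{- \frac{7285696268}{7}} = - \frac{7}{7285696268}$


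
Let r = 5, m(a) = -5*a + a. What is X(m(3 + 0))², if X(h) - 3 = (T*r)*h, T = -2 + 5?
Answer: 31329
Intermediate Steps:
T = 3
m(a) = -4*a
X(h) = 3 + 15*h (X(h) = 3 + (3*5)*h = 3 + 15*h)
X(m(3 + 0))² = (3 + 15*(-4*(3 + 0)))² = (3 + 15*(-4*3))² = (3 + 15*(-12))² = (3 - 180)² = (-177)² = 31329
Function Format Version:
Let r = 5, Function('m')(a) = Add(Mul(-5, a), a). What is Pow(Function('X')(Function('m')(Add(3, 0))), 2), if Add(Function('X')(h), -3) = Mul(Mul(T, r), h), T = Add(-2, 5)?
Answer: 31329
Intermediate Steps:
T = 3
Function('m')(a) = Mul(-4, a)
Function('X')(h) = Add(3, Mul(15, h)) (Function('X')(h) = Add(3, Mul(Mul(3, 5), h)) = Add(3, Mul(15, h)))
Pow(Function('X')(Function('m')(Add(3, 0))), 2) = Pow(Add(3, Mul(15, Mul(-4, Add(3, 0)))), 2) = Pow(Add(3, Mul(15, Mul(-4, 3))), 2) = Pow(Add(3, Mul(15, -12)), 2) = Pow(Add(3, -180), 2) = Pow(-177, 2) = 31329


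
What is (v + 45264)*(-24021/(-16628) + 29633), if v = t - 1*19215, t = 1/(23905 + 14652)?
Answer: 247457775292544615/320562898 ≈ 7.7195e+8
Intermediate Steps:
t = 1/38557 ≈ 2.5936e-5
v = -740872754/38557 (v = 1/38557 - 1*19215 = 1/38557 - 19215 = -740872754/38557 ≈ -19215.)
(v + 45264)*(-24021/(-16628) + 29633) = (-740872754/38557 + 45264)*(-24021/(-16628) + 29633) = 1004371294*(-24021*(-1/16628) + 29633)/38557 = 1004371294*(24021/16628 + 29633)/38557 = (1004371294/38557)*(492761545/16628) = 247457775292544615/320562898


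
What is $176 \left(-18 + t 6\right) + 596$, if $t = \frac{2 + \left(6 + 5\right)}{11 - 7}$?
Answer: $860$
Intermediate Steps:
$t = \frac{13}{4}$ ($t = \frac{2 + 11}{4} = 13 \cdot \frac{1}{4} = \frac{13}{4} \approx 3.25$)
$176 \left(-18 + t 6\right) + 596 = 176 \left(-18 + \frac{13}{4} \cdot 6\right) + 596 = 176 \left(-18 + \frac{39}{2}\right) + 596 = 176 \cdot \frac{3}{2} + 596 = 264 + 596 = 860$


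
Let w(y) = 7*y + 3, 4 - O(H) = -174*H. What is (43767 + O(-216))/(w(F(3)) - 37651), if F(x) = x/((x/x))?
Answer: -6187/37627 ≈ -0.16443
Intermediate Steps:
O(H) = 4 + 174*H (O(H) = 4 - (-174)*H = 4 + 174*H)
F(x) = x (F(x) = x/1 = x*1 = x)
w(y) = 3 + 7*y
(43767 + O(-216))/(w(F(3)) - 37651) = (43767 + (4 + 174*(-216)))/((3 + 7*3) - 37651) = (43767 + (4 - 37584))/((3 + 21) - 37651) = (43767 - 37580)/(24 - 37651) = 6187/(-37627) = 6187*(-1/37627) = -6187/37627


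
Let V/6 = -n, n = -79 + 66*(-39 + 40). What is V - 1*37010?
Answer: -36932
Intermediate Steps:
n = -13 (n = -79 + 66*1 = -79 + 66 = -13)
V = 78 (V = 6*(-1*(-13)) = 6*13 = 78)
V - 1*37010 = 78 - 1*37010 = 78 - 37010 = -36932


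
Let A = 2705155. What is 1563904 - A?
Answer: -1141251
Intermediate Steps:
1563904 - A = 1563904 - 1*2705155 = 1563904 - 2705155 = -1141251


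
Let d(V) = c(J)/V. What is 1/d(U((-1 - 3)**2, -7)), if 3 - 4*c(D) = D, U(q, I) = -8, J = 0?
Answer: -32/3 ≈ -10.667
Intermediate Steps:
c(D) = 3/4 - D/4
d(V) = 3/(4*V) (d(V) = (3/4 - 1/4*0)/V = (3/4 + 0)/V = 3/(4*V))
1/d(U((-1 - 3)**2, -7)) = 1/((3/4)/(-8)) = 1/((3/4)*(-1/8)) = 1/(-3/32) = -32/3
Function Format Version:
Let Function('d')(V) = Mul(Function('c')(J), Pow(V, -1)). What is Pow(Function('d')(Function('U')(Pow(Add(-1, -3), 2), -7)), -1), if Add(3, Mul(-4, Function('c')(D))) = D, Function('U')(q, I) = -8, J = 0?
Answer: Rational(-32, 3) ≈ -10.667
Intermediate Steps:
Function('c')(D) = Add(Rational(3, 4), Mul(Rational(-1, 4), D))
Function('d')(V) = Mul(Rational(3, 4), Pow(V, -1)) (Function('d')(V) = Mul(Add(Rational(3, 4), Mul(Rational(-1, 4), 0)), Pow(V, -1)) = Mul(Add(Rational(3, 4), 0), Pow(V, -1)) = Mul(Rational(3, 4), Pow(V, -1)))
Pow(Function('d')(Function('U')(Pow(Add(-1, -3), 2), -7)), -1) = Pow(Mul(Rational(3, 4), Pow(-8, -1)), -1) = Pow(Mul(Rational(3, 4), Rational(-1, 8)), -1) = Pow(Rational(-3, 32), -1) = Rational(-32, 3)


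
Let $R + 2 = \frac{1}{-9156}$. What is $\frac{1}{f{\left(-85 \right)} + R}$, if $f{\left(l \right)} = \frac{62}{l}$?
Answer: $- \frac{778260}{2124277} \approx -0.36636$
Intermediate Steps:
$R = - \frac{18313}{9156}$ ($R = -2 + \frac{1}{-9156} = -2 - \frac{1}{9156} = - \frac{18313}{9156} \approx -2.0001$)
$\frac{1}{f{\left(-85 \right)} + R} = \frac{1}{\frac{62}{-85} - \frac{18313}{9156}} = \frac{1}{62 \left(- \frac{1}{85}\right) - \frac{18313}{9156}} = \frac{1}{- \frac{62}{85} - \frac{18313}{9156}} = \frac{1}{- \frac{2124277}{778260}} = - \frac{778260}{2124277}$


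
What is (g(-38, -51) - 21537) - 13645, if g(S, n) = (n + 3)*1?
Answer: -35230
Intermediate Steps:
g(S, n) = 3 + n (g(S, n) = (3 + n)*1 = 3 + n)
(g(-38, -51) - 21537) - 13645 = ((3 - 51) - 21537) - 13645 = (-48 - 21537) - 13645 = -21585 - 13645 = -35230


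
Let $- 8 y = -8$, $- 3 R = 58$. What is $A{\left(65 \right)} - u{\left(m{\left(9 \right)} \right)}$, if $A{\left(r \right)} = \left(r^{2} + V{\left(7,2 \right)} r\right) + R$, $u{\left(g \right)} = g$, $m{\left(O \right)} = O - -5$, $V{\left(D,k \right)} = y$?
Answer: $\frac{12770}{3} \approx 4256.7$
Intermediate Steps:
$R = - \frac{58}{3}$ ($R = \left(- \frac{1}{3}\right) 58 = - \frac{58}{3} \approx -19.333$)
$y = 1$ ($y = \left(- \frac{1}{8}\right) \left(-8\right) = 1$)
$V{\left(D,k \right)} = 1$
$m{\left(O \right)} = 5 + O$ ($m{\left(O \right)} = O + 5 = 5 + O$)
$A{\left(r \right)} = - \frac{58}{3} + r + r^{2}$ ($A{\left(r \right)} = \left(r^{2} + 1 r\right) - \frac{58}{3} = \left(r^{2} + r\right) - \frac{58}{3} = \left(r + r^{2}\right) - \frac{58}{3} = - \frac{58}{3} + r + r^{2}$)
$A{\left(65 \right)} - u{\left(m{\left(9 \right)} \right)} = \left(- \frac{58}{3} + 65 + 65^{2}\right) - \left(5 + 9\right) = \left(- \frac{58}{3} + 65 + 4225\right) - 14 = \frac{12812}{3} - 14 = \frac{12770}{3}$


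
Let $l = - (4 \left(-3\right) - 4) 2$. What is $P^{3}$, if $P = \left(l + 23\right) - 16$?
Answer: $59319$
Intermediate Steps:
$l = 32$ ($l = - (-12 - 4) 2 = \left(-1\right) \left(-16\right) 2 = 16 \cdot 2 = 32$)
$P = 39$ ($P = \left(32 + 23\right) - 16 = 55 - 16 = 39$)
$P^{3} = 39^{3} = 59319$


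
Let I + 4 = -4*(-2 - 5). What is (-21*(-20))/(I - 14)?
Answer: 42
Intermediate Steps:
I = 24 (I = -4 - 4*(-2 - 5) = -4 - 4*(-7) = -4 + 28 = 24)
(-21*(-20))/(I - 14) = (-21*(-20))/(24 - 14) = 420/10 = 420*(⅒) = 42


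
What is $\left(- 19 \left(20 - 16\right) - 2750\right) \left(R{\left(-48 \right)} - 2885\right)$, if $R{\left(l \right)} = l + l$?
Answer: $8424306$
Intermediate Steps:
$R{\left(l \right)} = 2 l$
$\left(- 19 \left(20 - 16\right) - 2750\right) \left(R{\left(-48 \right)} - 2885\right) = \left(- 19 \left(20 - 16\right) - 2750\right) \left(2 \left(-48\right) - 2885\right) = \left(\left(-19\right) 4 - 2750\right) \left(-96 - 2885\right) = \left(-76 - 2750\right) \left(-2981\right) = \left(-2826\right) \left(-2981\right) = 8424306$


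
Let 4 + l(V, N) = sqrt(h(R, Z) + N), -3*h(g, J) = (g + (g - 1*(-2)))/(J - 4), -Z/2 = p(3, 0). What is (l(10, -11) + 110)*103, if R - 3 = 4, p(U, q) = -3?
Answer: 10918 + 103*I*sqrt(123)/3 ≈ 10918.0 + 380.77*I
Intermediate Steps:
Z = 6 (Z = -2*(-3) = 6)
R = 7 (R = 3 + 4 = 7)
h(g, J) = -(2 + 2*g)/(3*(-4 + J)) (h(g, J) = -(g + (g - 1*(-2)))/(3*(J - 4)) = -(g + (g + 2))/(3*(-4 + J)) = -(g + (2 + g))/(3*(-4 + J)) = -(2 + 2*g)/(3*(-4 + J)))
l(V, N) = -4 + sqrt(-8/3 + N) (l(V, N) = -4 + sqrt(2*(-1 - 1*7)/(3*(-4 + 6)) + N) = -4 + sqrt((2/3)*(-1 - 7)/2 + N) = -4 + sqrt((2/3)*(1/2)*(-8) + N) = -4 + sqrt(-8/3 + N))
(l(10, -11) + 110)*103 = ((-4 + sqrt(-24 + 9*(-11))/3) + 110)*103 = ((-4 + sqrt(-24 - 99)/3) + 110)*103 = ((-4 + sqrt(-123)/3) + 110)*103 = ((-4 + (I*sqrt(123))/3) + 110)*103 = ((-4 + I*sqrt(123)/3) + 110)*103 = (106 + I*sqrt(123)/3)*103 = 10918 + 103*I*sqrt(123)/3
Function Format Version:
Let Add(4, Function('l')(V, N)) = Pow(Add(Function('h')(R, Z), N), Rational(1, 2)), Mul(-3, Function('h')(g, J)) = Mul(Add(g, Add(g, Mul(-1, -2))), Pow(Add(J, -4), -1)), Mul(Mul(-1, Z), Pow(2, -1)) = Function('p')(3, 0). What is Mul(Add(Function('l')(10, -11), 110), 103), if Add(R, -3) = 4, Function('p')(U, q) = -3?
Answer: Add(10918, Mul(Rational(103, 3), I, Pow(123, Rational(1, 2)))) ≈ Add(10918., Mul(380.77, I))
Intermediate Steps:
Z = 6 (Z = Mul(-2, -3) = 6)
R = 7 (R = Add(3, 4) = 7)
Function('h')(g, J) = Mul(Rational(-1, 3), Pow(Add(-4, J), -1), Add(2, Mul(2, g))) (Function('h')(g, J) = Mul(Rational(-1, 3), Mul(Add(g, Add(g, Mul(-1, -2))), Pow(Add(J, -4), -1))) = Mul(Rational(-1, 3), Mul(Add(g, Add(g, 2)), Pow(Add(-4, J), -1))) = Mul(Rational(-1, 3), Mul(Add(g, Add(2, g)), Pow(Add(-4, J), -1))) = Mul(Rational(-1, 3), Mul(Add(2, Mul(2, g)), Pow(Add(-4, J), -1))) = Mul(Rational(-1, 3), Mul(Pow(Add(-4, J), -1), Add(2, Mul(2, g)))) = Mul(Rational(-1, 3), Pow(Add(-4, J), -1), Add(2, Mul(2, g))))
Function('l')(V, N) = Add(-4, Pow(Add(Rational(-8, 3), N), Rational(1, 2))) (Function('l')(V, N) = Add(-4, Pow(Add(Mul(Rational(2, 3), Pow(Add(-4, 6), -1), Add(-1, Mul(-1, 7))), N), Rational(1, 2))) = Add(-4, Pow(Add(Mul(Rational(2, 3), Pow(2, -1), Add(-1, -7)), N), Rational(1, 2))) = Add(-4, Pow(Add(Mul(Rational(2, 3), Rational(1, 2), -8), N), Rational(1, 2))) = Add(-4, Pow(Add(Rational(-8, 3), N), Rational(1, 2))))
Mul(Add(Function('l')(10, -11), 110), 103) = Mul(Add(Add(-4, Mul(Rational(1, 3), Pow(Add(-24, Mul(9, -11)), Rational(1, 2)))), 110), 103) = Mul(Add(Add(-4, Mul(Rational(1, 3), Pow(Add(-24, -99), Rational(1, 2)))), 110), 103) = Mul(Add(Add(-4, Mul(Rational(1, 3), Pow(-123, Rational(1, 2)))), 110), 103) = Mul(Add(Add(-4, Mul(Rational(1, 3), Mul(I, Pow(123, Rational(1, 2))))), 110), 103) = Mul(Add(Add(-4, Mul(Rational(1, 3), I, Pow(123, Rational(1, 2)))), 110), 103) = Mul(Add(106, Mul(Rational(1, 3), I, Pow(123, Rational(1, 2)))), 103) = Add(10918, Mul(Rational(103, 3), I, Pow(123, Rational(1, 2))))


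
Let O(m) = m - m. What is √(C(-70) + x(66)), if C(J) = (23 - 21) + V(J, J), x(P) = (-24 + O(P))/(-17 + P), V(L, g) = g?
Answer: 2*I*√839/7 ≈ 8.2758*I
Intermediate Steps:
O(m) = 0
x(P) = -24/(-17 + P) (x(P) = (-24 + 0)/(-17 + P) = -24/(-17 + P))
C(J) = 2 + J (C(J) = (23 - 21) + J = 2 + J)
√(C(-70) + x(66)) = √((2 - 70) - 24/(-17 + 66)) = √(-68 - 24/49) = √(-3356/49) = 2*I*√839/7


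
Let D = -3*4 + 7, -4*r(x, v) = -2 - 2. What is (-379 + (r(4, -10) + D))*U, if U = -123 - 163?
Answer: 109538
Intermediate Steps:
r(x, v) = 1 (r(x, v) = -(-2 - 2)/4 = -1/4*(-4) = 1)
U = -286
D = -5 (D = -12 + 7 = -5)
(-379 + (r(4, -10) + D))*U = (-379 + (1 - 5))*(-286) = (-379 - 4)*(-286) = -383*(-286) = 109538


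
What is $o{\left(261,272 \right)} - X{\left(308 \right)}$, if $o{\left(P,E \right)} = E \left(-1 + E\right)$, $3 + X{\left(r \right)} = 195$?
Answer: $73520$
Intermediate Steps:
$X{\left(r \right)} = 192$ ($X{\left(r \right)} = -3 + 195 = 192$)
$o{\left(261,272 \right)} - X{\left(308 \right)} = 272 \left(-1 + 272\right) - 192 = 272 \cdot 271 - 192 = 73712 - 192 = 73520$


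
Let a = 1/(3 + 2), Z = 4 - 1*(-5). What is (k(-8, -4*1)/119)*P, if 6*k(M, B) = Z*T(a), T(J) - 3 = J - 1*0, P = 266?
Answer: 912/85 ≈ 10.729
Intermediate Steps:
Z = 9 (Z = 4 + 5 = 9)
a = ⅕ (a = 1/5 = ⅕ ≈ 0.20000)
T(J) = 3 + J (T(J) = 3 + (J - 1*0) = 3 + (J + 0) = 3 + J)
k(M, B) = 24/5 (k(M, B) = (9*(3 + ⅕))/6 = (9*(16/5))/6 = (⅙)*(144/5) = 24/5)
(k(-8, -4*1)/119)*P = ((24/5)/119)*266 = ((24/5)*(1/119))*266 = (24/595)*266 = 912/85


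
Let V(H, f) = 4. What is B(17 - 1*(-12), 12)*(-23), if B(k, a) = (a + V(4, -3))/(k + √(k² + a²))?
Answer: 667/9 - 23*√985/9 ≈ -6.0943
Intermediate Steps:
B(k, a) = (4 + a)/(k + √(a² + k²)) (B(k, a) = (a + 4)/(k + √(k² + a²)) = (4 + a)/(k + √(a² + k²)))
B(17 - 1*(-12), 12)*(-23) = ((4 + 12)/((17 - 1*(-12)) + √(12² + (17 - 1*(-12))²)))*(-23) = (16/((17 + 12) + √(144 + (17 + 12)²)))*(-23) = (16/(29 + √(144 + 29²)))*(-23) = (16/(29 + √(144 + 841)))*(-23) = (16/(29 + √985))*(-23) = -368/(29 + √985)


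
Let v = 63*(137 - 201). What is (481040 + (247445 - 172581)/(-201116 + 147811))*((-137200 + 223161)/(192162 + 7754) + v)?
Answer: -224637265206697608/115831765 ≈ -1.9393e+9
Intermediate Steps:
v = -4032 (v = 63*(-64) = -4032)
(481040 + (247445 - 172581)/(-201116 + 147811))*((-137200 + 223161)/(192162 + 7754) + v) = (481040 + (247445 - 172581)/(-201116 + 147811))*((-137200 + 223161)/(192162 + 7754) - 4032) = (481040 + 74864/(-53305))*(85961/199916 - 4032) = (481040 + 74864*(-1/53305))*(85961*(1/199916) - 4032) = (481040 - 74864/53305)*(85961/199916 - 4032) = (25641762336/53305)*(-805975351/199916) = -224637265206697608/115831765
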